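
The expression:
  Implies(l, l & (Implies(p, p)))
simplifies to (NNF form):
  True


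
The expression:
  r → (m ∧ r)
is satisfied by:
  {m: True, r: False}
  {r: False, m: False}
  {r: True, m: True}


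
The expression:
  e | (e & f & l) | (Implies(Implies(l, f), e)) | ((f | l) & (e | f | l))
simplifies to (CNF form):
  e | f | l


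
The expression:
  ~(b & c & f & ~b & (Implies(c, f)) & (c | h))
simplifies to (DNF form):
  True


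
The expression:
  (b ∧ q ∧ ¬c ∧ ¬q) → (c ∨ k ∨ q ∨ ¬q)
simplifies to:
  True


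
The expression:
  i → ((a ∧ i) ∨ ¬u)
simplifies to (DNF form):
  a ∨ ¬i ∨ ¬u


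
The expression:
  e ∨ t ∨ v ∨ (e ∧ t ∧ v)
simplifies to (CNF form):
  e ∨ t ∨ v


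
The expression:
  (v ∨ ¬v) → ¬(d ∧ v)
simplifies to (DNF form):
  ¬d ∨ ¬v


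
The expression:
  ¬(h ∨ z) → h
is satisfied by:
  {z: True, h: True}
  {z: True, h: False}
  {h: True, z: False}


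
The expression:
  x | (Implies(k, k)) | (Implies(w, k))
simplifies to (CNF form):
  True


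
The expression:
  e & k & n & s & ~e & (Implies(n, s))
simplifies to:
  False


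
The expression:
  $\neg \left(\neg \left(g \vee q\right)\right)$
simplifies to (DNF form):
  $g \vee q$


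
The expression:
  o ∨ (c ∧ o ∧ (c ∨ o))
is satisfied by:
  {o: True}


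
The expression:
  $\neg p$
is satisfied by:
  {p: False}


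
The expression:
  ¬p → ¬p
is always true.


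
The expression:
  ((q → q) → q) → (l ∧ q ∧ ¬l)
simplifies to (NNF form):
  ¬q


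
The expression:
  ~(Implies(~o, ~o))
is never true.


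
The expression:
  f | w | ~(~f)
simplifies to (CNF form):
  f | w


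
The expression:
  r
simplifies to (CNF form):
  r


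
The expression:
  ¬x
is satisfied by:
  {x: False}


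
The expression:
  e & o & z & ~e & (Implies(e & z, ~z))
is never true.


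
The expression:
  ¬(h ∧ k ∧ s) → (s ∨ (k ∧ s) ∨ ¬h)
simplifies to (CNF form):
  s ∨ ¬h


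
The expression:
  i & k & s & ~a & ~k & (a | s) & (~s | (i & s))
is never true.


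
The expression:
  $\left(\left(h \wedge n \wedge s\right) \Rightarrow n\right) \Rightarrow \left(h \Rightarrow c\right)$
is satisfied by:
  {c: True, h: False}
  {h: False, c: False}
  {h: True, c: True}


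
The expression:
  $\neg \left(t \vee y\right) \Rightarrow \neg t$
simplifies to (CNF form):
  $\text{True}$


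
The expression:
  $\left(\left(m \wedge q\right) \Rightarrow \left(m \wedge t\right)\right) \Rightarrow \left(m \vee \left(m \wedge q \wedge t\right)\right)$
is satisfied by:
  {m: True}


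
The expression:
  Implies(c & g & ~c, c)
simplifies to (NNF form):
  True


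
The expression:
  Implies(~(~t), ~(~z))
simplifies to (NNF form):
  z | ~t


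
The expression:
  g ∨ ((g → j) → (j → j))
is always true.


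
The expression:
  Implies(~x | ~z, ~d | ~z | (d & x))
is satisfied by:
  {x: True, z: False, d: False}
  {z: False, d: False, x: False}
  {x: True, d: True, z: False}
  {d: True, z: False, x: False}
  {x: True, z: True, d: False}
  {z: True, x: False, d: False}
  {x: True, d: True, z: True}


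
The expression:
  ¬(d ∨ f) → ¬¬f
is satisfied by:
  {d: True, f: True}
  {d: True, f: False}
  {f: True, d: False}


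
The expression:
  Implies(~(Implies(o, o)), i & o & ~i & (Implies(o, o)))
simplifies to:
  True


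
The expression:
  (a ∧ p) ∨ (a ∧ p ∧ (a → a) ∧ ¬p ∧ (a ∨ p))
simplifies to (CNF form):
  a ∧ p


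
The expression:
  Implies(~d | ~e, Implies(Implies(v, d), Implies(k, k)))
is always true.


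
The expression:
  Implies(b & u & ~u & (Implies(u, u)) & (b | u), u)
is always true.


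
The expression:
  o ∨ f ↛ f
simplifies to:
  o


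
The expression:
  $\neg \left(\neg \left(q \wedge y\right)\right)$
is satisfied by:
  {y: True, q: True}


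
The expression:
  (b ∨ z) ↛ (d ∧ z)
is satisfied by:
  {b: True, d: False, z: False}
  {z: True, d: False, b: True}
  {z: True, d: False, b: False}
  {b: True, d: True, z: False}


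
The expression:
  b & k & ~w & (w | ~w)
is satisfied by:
  {b: True, k: True, w: False}


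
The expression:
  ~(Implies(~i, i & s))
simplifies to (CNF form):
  ~i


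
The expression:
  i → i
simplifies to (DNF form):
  True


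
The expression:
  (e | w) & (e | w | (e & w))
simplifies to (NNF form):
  e | w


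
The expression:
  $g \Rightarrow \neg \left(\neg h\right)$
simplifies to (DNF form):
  $h \vee \neg g$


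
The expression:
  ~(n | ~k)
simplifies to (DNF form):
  k & ~n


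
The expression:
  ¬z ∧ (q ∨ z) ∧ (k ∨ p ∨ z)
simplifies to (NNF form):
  q ∧ ¬z ∧ (k ∨ p)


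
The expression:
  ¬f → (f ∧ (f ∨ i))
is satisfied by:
  {f: True}


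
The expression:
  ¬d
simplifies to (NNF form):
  ¬d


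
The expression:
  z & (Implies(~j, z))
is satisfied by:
  {z: True}


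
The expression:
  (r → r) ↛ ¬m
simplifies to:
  m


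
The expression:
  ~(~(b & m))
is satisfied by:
  {m: True, b: True}


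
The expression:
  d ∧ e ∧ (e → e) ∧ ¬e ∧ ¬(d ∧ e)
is never true.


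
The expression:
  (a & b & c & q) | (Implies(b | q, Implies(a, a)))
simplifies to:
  True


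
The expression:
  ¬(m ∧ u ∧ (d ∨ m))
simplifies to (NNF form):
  ¬m ∨ ¬u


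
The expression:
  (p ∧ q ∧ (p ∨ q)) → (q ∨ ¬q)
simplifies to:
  True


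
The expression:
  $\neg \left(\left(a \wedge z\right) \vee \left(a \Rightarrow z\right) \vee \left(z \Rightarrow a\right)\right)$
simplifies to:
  $\text{False}$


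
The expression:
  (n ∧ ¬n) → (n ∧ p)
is always true.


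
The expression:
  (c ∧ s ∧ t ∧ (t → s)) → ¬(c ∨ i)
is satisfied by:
  {s: False, c: False, t: False}
  {t: True, s: False, c: False}
  {c: True, s: False, t: False}
  {t: True, c: True, s: False}
  {s: True, t: False, c: False}
  {t: True, s: True, c: False}
  {c: True, s: True, t: False}


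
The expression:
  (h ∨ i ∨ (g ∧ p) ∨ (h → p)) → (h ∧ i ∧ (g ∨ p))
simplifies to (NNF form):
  h ∧ i ∧ (g ∨ p)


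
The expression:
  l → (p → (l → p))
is always true.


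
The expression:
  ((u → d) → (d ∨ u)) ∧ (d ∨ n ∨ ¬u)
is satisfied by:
  {d: True, u: True, n: True}
  {d: True, u: True, n: False}
  {d: True, n: True, u: False}
  {d: True, n: False, u: False}
  {u: True, n: True, d: False}


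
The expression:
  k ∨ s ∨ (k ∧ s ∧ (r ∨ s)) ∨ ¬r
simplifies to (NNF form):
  k ∨ s ∨ ¬r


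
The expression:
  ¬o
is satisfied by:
  {o: False}


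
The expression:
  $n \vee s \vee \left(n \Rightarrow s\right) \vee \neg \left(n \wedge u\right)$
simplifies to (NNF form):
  $\text{True}$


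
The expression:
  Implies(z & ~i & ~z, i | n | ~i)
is always true.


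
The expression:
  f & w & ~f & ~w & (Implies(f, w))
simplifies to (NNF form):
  False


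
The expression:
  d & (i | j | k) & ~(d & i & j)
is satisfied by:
  {d: True, k: True, i: False, j: False}
  {j: True, d: True, k: True, i: False}
  {j: True, d: True, k: False, i: False}
  {i: True, d: True, k: True, j: False}
  {i: True, d: True, k: False, j: False}


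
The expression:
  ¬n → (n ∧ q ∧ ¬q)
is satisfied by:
  {n: True}


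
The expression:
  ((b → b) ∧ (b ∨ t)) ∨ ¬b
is always true.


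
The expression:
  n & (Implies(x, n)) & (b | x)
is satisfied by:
  {b: True, x: True, n: True}
  {b: True, n: True, x: False}
  {x: True, n: True, b: False}


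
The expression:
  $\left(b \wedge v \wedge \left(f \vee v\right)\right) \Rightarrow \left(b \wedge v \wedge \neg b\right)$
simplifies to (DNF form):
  $\neg b \vee \neg v$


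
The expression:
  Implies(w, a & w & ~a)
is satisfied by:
  {w: False}


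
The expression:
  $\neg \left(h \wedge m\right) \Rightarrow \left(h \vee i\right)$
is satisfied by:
  {i: True, h: True}
  {i: True, h: False}
  {h: True, i: False}


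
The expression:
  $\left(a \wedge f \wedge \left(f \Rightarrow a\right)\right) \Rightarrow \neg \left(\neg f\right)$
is always true.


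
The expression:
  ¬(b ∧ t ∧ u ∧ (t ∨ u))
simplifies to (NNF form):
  ¬b ∨ ¬t ∨ ¬u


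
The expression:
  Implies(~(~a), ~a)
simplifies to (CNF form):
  ~a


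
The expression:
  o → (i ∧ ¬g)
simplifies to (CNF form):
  (i ∨ ¬o) ∧ (¬g ∨ ¬o)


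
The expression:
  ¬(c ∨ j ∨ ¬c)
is never true.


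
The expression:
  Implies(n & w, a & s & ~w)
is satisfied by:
  {w: False, n: False}
  {n: True, w: False}
  {w: True, n: False}


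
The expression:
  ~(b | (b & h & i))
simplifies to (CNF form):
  ~b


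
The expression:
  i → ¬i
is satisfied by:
  {i: False}


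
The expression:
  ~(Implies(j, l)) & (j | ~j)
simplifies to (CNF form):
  j & ~l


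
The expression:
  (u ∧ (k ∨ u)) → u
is always true.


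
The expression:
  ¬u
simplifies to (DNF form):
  ¬u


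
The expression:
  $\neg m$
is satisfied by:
  {m: False}


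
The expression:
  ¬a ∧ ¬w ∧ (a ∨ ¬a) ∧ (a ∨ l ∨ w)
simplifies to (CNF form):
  l ∧ ¬a ∧ ¬w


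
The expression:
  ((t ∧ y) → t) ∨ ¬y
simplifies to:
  True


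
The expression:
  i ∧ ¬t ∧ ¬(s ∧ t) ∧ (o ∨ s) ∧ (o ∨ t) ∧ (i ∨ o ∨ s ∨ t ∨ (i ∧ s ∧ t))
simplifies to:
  i ∧ o ∧ ¬t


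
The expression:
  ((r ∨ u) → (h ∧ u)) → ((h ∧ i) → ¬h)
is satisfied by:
  {r: True, u: False, h: False, i: False}
  {r: False, u: False, h: False, i: False}
  {r: True, u: True, h: False, i: False}
  {u: True, r: False, h: False, i: False}
  {r: True, i: True, u: False, h: False}
  {i: True, r: False, u: False, h: False}
  {r: True, i: True, u: True, h: False}
  {i: True, u: True, r: False, h: False}
  {h: True, r: True, i: False, u: False}
  {h: True, i: False, u: False, r: False}
  {r: True, h: True, u: True, i: False}
  {h: True, u: True, i: False, r: False}
  {r: True, h: True, i: True, u: False}


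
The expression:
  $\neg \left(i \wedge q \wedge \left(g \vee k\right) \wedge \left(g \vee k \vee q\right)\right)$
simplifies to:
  $\left(\neg g \wedge \neg k\right) \vee \neg i \vee \neg q$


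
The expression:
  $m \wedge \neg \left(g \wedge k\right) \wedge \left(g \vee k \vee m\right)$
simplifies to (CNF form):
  $m \wedge \left(\neg g \vee \neg k\right)$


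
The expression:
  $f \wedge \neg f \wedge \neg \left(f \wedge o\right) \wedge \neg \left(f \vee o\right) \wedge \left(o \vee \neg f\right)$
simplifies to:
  $\text{False}$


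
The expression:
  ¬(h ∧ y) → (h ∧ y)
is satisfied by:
  {h: True, y: True}


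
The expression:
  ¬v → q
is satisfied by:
  {q: True, v: True}
  {q: True, v: False}
  {v: True, q: False}


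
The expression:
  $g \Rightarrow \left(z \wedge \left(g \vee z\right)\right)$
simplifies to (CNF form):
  $z \vee \neg g$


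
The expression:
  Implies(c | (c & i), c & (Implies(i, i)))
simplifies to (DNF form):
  True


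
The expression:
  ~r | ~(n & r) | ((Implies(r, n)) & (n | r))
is always true.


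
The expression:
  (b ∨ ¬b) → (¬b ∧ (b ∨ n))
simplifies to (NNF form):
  n ∧ ¬b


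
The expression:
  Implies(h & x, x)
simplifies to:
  True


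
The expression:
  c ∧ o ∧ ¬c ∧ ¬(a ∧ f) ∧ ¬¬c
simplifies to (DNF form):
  False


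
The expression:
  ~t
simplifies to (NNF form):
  ~t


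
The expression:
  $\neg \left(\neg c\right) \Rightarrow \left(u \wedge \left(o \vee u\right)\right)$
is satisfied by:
  {u: True, c: False}
  {c: False, u: False}
  {c: True, u: True}


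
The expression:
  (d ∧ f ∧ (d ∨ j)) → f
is always true.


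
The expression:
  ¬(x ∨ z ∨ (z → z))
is never true.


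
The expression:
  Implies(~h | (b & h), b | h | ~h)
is always true.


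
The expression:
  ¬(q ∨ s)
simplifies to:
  ¬q ∧ ¬s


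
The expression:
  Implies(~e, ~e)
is always true.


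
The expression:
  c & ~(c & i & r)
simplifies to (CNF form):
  c & (~i | ~r)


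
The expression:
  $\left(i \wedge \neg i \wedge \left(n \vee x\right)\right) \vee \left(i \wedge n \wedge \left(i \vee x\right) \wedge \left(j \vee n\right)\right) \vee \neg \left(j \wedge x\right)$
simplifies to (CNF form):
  $\left(i \vee \neg j \vee \neg x\right) \wedge \left(n \vee \neg j \vee \neg x\right)$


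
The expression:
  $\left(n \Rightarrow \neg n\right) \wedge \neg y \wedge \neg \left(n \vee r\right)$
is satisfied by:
  {n: False, y: False, r: False}


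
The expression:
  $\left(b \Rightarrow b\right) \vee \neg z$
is always true.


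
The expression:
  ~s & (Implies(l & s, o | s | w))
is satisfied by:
  {s: False}


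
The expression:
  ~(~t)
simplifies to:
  t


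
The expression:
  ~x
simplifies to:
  ~x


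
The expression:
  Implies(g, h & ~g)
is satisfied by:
  {g: False}


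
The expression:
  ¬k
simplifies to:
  ¬k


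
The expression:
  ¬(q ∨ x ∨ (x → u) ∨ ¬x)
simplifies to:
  False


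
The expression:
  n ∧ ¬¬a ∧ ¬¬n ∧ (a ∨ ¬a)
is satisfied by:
  {a: True, n: True}


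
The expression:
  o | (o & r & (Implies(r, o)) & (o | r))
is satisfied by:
  {o: True}


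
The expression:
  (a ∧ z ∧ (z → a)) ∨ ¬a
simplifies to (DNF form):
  z ∨ ¬a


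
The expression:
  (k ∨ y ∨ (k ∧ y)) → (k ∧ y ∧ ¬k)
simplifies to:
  ¬k ∧ ¬y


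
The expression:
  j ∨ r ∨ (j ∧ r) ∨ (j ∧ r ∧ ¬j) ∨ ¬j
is always true.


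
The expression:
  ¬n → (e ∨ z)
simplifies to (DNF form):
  e ∨ n ∨ z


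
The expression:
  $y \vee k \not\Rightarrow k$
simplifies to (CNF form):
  $y$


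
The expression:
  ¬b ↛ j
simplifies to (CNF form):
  j ∨ ¬b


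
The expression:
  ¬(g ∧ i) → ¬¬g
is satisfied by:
  {g: True}


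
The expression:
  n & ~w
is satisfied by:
  {n: True, w: False}


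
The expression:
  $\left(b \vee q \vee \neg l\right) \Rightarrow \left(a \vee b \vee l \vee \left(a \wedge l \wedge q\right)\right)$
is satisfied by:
  {a: True, b: True, l: True}
  {a: True, b: True, l: False}
  {a: True, l: True, b: False}
  {a: True, l: False, b: False}
  {b: True, l: True, a: False}
  {b: True, l: False, a: False}
  {l: True, b: False, a: False}


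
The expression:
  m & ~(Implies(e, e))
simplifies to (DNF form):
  False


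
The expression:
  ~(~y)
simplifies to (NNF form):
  y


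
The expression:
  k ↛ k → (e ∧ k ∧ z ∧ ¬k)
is always true.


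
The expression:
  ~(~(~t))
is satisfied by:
  {t: False}


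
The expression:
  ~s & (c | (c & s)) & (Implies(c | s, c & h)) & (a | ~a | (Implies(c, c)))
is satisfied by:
  {c: True, h: True, s: False}


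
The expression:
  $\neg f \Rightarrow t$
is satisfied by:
  {t: True, f: True}
  {t: True, f: False}
  {f: True, t: False}


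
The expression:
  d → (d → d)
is always true.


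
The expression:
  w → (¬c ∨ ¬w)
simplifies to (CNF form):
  ¬c ∨ ¬w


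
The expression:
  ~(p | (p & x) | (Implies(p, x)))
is never true.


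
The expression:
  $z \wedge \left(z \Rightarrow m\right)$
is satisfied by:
  {z: True, m: True}


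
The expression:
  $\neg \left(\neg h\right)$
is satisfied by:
  {h: True}


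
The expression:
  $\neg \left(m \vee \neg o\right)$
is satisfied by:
  {o: True, m: False}


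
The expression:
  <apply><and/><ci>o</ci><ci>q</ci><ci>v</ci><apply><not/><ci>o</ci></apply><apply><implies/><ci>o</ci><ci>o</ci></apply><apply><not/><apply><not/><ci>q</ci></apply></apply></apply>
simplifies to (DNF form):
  <false/>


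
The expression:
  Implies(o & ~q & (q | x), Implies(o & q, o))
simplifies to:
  True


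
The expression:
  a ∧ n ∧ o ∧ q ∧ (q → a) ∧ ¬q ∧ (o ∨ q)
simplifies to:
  False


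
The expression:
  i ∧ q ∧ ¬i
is never true.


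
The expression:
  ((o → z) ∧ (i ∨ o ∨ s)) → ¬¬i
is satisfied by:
  {i: True, s: False, o: False, z: False}
  {i: True, z: True, s: False, o: False}
  {i: True, o: True, s: False, z: False}
  {i: True, z: True, o: True, s: False}
  {i: True, s: True, o: False, z: False}
  {i: True, z: True, s: True, o: False}
  {i: True, o: True, s: True, z: False}
  {i: True, z: True, o: True, s: True}
  {z: False, s: False, o: False, i: False}
  {z: True, s: False, o: False, i: False}
  {o: True, z: False, s: False, i: False}
  {o: True, s: True, z: False, i: False}


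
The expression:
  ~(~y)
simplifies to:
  y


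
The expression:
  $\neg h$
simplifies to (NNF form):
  $\neg h$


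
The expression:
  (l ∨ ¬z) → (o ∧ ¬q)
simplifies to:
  (o ∨ z) ∧ (o ∨ ¬l) ∧ (z ∨ ¬q) ∧ (¬l ∨ ¬q)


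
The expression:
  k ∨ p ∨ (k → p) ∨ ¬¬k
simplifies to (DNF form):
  True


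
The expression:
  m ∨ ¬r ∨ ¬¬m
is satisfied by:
  {m: True, r: False}
  {r: False, m: False}
  {r: True, m: True}


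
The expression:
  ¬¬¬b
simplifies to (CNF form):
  ¬b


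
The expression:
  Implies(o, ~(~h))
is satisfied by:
  {h: True, o: False}
  {o: False, h: False}
  {o: True, h: True}


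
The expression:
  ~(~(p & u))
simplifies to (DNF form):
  p & u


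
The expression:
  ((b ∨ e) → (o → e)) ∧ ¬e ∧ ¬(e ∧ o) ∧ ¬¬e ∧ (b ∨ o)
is never true.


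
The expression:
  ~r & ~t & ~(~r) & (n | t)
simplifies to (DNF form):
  False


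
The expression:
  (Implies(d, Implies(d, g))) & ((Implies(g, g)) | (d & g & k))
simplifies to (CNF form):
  g | ~d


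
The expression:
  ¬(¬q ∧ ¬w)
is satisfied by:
  {q: True, w: True}
  {q: True, w: False}
  {w: True, q: False}


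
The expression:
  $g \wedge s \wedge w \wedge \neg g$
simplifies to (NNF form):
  $\text{False}$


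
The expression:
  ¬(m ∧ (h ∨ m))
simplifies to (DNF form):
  ¬m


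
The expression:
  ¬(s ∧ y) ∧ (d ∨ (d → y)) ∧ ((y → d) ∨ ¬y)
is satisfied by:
  {d: True, y: False, s: False}
  {d: False, y: False, s: False}
  {s: True, d: True, y: False}
  {s: True, d: False, y: False}
  {y: True, d: True, s: False}


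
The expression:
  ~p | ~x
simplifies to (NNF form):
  ~p | ~x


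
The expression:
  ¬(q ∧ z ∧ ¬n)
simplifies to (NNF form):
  n ∨ ¬q ∨ ¬z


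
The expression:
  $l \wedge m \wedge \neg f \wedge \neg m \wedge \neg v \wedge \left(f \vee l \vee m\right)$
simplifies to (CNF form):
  $\text{False}$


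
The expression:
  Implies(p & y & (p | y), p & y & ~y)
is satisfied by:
  {p: False, y: False}
  {y: True, p: False}
  {p: True, y: False}


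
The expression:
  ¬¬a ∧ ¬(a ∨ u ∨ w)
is never true.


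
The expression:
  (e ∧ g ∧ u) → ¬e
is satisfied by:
  {g: False, e: False, u: False}
  {u: True, g: False, e: False}
  {e: True, g: False, u: False}
  {u: True, e: True, g: False}
  {g: True, u: False, e: False}
  {u: True, g: True, e: False}
  {e: True, g: True, u: False}


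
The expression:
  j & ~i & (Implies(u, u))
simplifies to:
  j & ~i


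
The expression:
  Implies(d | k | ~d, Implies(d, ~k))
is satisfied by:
  {k: False, d: False}
  {d: True, k: False}
  {k: True, d: False}


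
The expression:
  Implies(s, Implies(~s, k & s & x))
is always true.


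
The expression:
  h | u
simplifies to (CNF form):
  h | u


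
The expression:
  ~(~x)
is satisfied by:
  {x: True}


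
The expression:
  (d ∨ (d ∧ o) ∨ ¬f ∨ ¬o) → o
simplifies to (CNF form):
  o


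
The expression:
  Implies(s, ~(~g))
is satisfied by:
  {g: True, s: False}
  {s: False, g: False}
  {s: True, g: True}


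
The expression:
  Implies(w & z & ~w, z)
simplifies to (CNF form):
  True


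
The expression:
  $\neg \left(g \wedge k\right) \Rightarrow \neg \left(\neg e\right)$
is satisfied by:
  {k: True, e: True, g: True}
  {k: True, e: True, g: False}
  {e: True, g: True, k: False}
  {e: True, g: False, k: False}
  {k: True, g: True, e: False}


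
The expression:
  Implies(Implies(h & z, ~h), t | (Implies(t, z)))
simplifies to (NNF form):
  True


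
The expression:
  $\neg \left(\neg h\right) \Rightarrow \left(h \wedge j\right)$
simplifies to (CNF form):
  $j \vee \neg h$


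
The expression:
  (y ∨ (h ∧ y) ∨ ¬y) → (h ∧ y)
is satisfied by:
  {h: True, y: True}


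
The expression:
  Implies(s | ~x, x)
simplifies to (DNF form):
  x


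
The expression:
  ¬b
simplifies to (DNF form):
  ¬b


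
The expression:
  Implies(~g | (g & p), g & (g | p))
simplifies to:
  g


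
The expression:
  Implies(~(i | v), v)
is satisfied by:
  {i: True, v: True}
  {i: True, v: False}
  {v: True, i: False}


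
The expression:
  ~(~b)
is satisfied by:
  {b: True}


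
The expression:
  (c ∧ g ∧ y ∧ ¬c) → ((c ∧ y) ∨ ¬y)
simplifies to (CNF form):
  True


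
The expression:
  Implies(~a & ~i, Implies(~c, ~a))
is always true.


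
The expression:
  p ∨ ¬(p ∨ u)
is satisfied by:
  {p: True, u: False}
  {u: False, p: False}
  {u: True, p: True}


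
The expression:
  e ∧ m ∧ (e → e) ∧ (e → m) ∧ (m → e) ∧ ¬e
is never true.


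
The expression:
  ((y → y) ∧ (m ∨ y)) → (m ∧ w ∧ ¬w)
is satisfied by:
  {y: False, m: False}


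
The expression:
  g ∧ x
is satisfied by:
  {x: True, g: True}


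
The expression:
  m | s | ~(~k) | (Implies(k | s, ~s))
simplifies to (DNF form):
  True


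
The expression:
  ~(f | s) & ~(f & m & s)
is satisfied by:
  {f: False, s: False}


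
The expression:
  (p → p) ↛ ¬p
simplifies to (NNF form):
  p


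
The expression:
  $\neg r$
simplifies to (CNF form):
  $\neg r$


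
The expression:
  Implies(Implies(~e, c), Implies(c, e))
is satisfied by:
  {e: True, c: False}
  {c: False, e: False}
  {c: True, e: True}


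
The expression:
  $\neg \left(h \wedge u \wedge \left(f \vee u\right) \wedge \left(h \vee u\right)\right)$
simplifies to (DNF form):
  $\neg h \vee \neg u$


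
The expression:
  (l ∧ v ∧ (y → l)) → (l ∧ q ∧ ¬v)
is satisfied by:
  {l: False, v: False}
  {v: True, l: False}
  {l: True, v: False}


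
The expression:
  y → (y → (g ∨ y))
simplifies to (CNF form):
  True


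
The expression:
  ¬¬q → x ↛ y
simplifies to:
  (x ∧ ¬y) ∨ ¬q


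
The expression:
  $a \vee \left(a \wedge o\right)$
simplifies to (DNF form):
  $a$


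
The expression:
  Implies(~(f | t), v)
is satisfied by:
  {t: True, v: True, f: True}
  {t: True, v: True, f: False}
  {t: True, f: True, v: False}
  {t: True, f: False, v: False}
  {v: True, f: True, t: False}
  {v: True, f: False, t: False}
  {f: True, v: False, t: False}


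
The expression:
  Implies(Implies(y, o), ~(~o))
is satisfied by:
  {y: True, o: True}
  {y: True, o: False}
  {o: True, y: False}


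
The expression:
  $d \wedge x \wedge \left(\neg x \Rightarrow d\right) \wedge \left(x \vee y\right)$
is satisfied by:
  {d: True, x: True}


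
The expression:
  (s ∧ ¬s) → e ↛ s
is always true.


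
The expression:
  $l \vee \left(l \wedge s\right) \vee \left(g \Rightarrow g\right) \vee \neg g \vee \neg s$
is always true.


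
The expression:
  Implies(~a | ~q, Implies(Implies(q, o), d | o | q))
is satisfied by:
  {d: True, q: True, o: True}
  {d: True, q: True, o: False}
  {d: True, o: True, q: False}
  {d: True, o: False, q: False}
  {q: True, o: True, d: False}
  {q: True, o: False, d: False}
  {o: True, q: False, d: False}


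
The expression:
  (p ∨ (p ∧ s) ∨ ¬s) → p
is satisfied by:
  {p: True, s: True}
  {p: True, s: False}
  {s: True, p: False}


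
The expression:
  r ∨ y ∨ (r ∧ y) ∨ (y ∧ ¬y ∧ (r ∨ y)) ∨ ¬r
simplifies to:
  True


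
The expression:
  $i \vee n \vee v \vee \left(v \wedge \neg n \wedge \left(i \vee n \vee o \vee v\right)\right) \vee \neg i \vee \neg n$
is always true.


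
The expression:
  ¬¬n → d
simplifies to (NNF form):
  d ∨ ¬n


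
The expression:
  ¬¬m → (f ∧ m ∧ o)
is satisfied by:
  {o: True, f: True, m: False}
  {o: True, f: False, m: False}
  {f: True, o: False, m: False}
  {o: False, f: False, m: False}
  {o: True, m: True, f: True}


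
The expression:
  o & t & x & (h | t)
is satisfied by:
  {t: True, x: True, o: True}


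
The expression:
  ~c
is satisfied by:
  {c: False}


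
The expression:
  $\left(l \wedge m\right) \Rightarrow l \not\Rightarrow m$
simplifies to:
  $\neg l \vee \neg m$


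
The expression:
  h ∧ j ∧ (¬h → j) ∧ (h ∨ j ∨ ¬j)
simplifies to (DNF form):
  h ∧ j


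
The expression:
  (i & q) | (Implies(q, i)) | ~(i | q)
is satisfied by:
  {i: True, q: False}
  {q: False, i: False}
  {q: True, i: True}


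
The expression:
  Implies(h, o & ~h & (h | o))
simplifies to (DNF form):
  ~h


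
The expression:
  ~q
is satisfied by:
  {q: False}


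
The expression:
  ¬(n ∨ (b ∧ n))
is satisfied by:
  {n: False}


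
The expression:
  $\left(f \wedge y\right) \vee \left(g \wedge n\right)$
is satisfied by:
  {y: True, g: True, n: True, f: True}
  {y: True, g: True, n: True, f: False}
  {y: True, g: True, f: True, n: False}
  {y: True, n: True, f: True, g: False}
  {y: True, n: False, f: True, g: False}
  {g: True, n: True, f: True, y: False}
  {g: True, n: True, f: False, y: False}


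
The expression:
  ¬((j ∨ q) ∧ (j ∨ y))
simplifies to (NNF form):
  ¬j ∧ (¬q ∨ ¬y)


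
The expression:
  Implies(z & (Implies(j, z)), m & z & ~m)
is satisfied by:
  {z: False}


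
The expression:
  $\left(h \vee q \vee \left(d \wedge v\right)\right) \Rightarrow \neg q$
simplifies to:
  $\neg q$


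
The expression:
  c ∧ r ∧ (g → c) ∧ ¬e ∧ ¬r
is never true.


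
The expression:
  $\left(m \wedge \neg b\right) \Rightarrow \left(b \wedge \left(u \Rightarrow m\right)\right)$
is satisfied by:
  {b: True, m: False}
  {m: False, b: False}
  {m: True, b: True}


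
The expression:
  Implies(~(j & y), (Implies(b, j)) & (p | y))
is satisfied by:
  {y: True, j: True, p: True, b: False}
  {y: True, j: True, p: False, b: False}
  {y: True, p: True, j: False, b: False}
  {y: True, p: False, j: False, b: False}
  {j: True, p: True, y: False, b: False}
  {j: False, p: True, y: False, b: False}
  {y: True, b: True, j: True, p: True}
  {y: True, b: True, j: True, p: False}
  {b: True, j: True, p: True, y: False}


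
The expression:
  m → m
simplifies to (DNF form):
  True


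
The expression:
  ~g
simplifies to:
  ~g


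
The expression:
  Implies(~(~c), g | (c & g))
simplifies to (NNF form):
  g | ~c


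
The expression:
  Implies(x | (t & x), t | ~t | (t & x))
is always true.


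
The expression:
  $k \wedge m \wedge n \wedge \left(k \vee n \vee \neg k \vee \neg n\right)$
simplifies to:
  $k \wedge m \wedge n$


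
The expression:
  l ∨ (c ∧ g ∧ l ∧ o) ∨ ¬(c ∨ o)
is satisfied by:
  {l: True, o: False, c: False}
  {l: True, c: True, o: False}
  {l: True, o: True, c: False}
  {l: True, c: True, o: True}
  {c: False, o: False, l: False}


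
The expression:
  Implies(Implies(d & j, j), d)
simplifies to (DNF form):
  d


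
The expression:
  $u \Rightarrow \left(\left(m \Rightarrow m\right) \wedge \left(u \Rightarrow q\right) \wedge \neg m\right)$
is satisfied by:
  {q: True, m: False, u: False}
  {m: False, u: False, q: False}
  {q: True, m: True, u: False}
  {m: True, q: False, u: False}
  {u: True, q: True, m: False}


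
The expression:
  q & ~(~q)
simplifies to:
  q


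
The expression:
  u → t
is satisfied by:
  {t: True, u: False}
  {u: False, t: False}
  {u: True, t: True}


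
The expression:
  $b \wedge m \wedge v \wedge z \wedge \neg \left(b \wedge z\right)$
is never true.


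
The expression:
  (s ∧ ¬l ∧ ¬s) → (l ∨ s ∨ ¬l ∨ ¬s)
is always true.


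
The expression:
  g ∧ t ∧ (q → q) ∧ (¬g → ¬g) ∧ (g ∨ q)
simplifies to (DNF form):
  g ∧ t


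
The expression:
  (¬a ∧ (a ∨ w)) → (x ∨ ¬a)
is always true.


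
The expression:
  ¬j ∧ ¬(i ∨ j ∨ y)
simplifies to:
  ¬i ∧ ¬j ∧ ¬y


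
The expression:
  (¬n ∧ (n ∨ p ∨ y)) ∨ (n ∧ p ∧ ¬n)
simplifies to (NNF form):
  ¬n ∧ (p ∨ y)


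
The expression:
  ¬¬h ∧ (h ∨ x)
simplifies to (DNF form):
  h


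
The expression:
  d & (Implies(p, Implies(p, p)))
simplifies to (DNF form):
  d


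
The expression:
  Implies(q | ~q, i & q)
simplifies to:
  i & q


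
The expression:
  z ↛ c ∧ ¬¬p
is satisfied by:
  {z: True, p: True, c: False}


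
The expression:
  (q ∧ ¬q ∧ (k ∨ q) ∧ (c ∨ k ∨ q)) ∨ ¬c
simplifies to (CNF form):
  ¬c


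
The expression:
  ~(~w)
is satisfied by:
  {w: True}


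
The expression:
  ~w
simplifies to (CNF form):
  ~w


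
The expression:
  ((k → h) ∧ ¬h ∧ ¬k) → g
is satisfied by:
  {k: True, g: True, h: True}
  {k: True, g: True, h: False}
  {k: True, h: True, g: False}
  {k: True, h: False, g: False}
  {g: True, h: True, k: False}
  {g: True, h: False, k: False}
  {h: True, g: False, k: False}


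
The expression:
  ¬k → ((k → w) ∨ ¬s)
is always true.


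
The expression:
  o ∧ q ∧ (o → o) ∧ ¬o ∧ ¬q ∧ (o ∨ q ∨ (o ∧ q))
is never true.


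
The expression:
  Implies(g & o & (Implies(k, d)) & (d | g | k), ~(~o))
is always true.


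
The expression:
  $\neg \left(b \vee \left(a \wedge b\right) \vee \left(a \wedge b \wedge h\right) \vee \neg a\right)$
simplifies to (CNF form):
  $a \wedge \neg b$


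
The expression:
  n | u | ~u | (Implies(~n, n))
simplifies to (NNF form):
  True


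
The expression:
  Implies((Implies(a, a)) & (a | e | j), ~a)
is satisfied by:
  {a: False}


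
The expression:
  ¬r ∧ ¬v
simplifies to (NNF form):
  ¬r ∧ ¬v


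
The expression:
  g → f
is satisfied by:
  {f: True, g: False}
  {g: False, f: False}
  {g: True, f: True}


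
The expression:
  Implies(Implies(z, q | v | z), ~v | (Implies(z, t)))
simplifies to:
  t | ~v | ~z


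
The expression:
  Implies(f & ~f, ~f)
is always true.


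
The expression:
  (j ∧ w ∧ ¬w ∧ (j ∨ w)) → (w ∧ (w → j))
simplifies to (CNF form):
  True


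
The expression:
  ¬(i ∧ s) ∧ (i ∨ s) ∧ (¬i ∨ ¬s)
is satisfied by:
  {i: True, s: False}
  {s: True, i: False}


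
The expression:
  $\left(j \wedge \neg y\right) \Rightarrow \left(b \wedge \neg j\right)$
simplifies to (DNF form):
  $y \vee \neg j$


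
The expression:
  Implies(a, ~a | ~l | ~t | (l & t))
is always true.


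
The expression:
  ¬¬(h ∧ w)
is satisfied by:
  {h: True, w: True}


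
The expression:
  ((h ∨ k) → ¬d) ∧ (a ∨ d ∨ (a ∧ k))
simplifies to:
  (a ∨ d) ∧ (¬d ∨ ¬h) ∧ (¬d ∨ ¬k)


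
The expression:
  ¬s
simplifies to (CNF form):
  ¬s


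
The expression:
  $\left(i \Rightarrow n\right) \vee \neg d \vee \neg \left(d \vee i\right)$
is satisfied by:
  {n: True, d: False, i: False}
  {d: False, i: False, n: False}
  {n: True, i: True, d: False}
  {i: True, d: False, n: False}
  {n: True, d: True, i: False}
  {d: True, n: False, i: False}
  {n: True, i: True, d: True}


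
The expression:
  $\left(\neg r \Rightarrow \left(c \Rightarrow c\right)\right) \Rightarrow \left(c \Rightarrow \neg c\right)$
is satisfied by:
  {c: False}


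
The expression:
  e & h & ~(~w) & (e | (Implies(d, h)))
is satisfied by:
  {h: True, e: True, w: True}


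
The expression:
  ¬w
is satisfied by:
  {w: False}


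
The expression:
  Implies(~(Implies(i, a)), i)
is always true.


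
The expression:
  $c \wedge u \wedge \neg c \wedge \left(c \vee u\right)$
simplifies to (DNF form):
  $\text{False}$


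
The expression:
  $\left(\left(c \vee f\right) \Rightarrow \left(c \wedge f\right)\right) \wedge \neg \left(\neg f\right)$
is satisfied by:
  {c: True, f: True}


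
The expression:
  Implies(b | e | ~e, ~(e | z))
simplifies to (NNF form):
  ~e & ~z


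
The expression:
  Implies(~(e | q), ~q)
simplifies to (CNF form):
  True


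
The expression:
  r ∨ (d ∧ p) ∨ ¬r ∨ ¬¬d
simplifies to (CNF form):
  True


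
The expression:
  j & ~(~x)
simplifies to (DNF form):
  j & x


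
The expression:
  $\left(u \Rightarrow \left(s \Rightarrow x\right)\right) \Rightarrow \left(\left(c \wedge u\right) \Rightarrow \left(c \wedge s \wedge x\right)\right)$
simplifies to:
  $s \vee \neg c \vee \neg u$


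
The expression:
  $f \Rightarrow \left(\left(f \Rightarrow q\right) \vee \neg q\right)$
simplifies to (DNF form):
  $\text{True}$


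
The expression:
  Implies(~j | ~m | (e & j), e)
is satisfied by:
  {e: True, j: True, m: True}
  {e: True, j: True, m: False}
  {e: True, m: True, j: False}
  {e: True, m: False, j: False}
  {j: True, m: True, e: False}


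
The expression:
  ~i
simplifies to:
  ~i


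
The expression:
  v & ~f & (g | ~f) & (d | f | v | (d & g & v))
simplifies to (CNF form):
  v & ~f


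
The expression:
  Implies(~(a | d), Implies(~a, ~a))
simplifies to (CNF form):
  True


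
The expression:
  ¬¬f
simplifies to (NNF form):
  f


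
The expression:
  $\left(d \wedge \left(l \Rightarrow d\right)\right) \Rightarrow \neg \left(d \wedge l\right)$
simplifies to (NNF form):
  $\neg d \vee \neg l$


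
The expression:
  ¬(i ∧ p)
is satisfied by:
  {p: False, i: False}
  {i: True, p: False}
  {p: True, i: False}


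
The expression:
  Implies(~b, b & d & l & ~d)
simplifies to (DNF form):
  b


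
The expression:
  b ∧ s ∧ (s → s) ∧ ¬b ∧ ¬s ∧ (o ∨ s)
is never true.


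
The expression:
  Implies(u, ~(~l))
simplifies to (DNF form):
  l | ~u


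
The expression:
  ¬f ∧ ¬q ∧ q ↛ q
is never true.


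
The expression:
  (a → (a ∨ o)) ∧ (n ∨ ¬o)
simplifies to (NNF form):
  n ∨ ¬o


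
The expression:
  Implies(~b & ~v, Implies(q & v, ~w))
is always true.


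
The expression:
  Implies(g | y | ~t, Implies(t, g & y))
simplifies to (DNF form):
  ~t | (g & y) | (~g & ~y)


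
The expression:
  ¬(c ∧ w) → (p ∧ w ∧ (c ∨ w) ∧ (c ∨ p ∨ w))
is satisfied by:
  {c: True, p: True, w: True}
  {c: True, w: True, p: False}
  {p: True, w: True, c: False}


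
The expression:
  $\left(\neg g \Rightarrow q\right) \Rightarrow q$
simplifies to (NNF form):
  $q \vee \neg g$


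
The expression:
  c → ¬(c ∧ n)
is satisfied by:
  {c: False, n: False}
  {n: True, c: False}
  {c: True, n: False}


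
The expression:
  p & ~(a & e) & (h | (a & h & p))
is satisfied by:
  {p: True, h: True, e: False, a: False}
  {a: True, p: True, h: True, e: False}
  {e: True, p: True, h: True, a: False}


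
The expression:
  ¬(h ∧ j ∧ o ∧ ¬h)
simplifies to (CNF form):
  True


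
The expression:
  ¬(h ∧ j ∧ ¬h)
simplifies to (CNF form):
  True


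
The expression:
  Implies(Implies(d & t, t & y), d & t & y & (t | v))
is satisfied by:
  {t: True, d: True}


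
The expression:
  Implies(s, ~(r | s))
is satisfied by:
  {s: False}


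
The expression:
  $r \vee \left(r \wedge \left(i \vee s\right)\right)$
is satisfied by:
  {r: True}


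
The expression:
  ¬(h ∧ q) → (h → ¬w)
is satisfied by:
  {q: True, w: False, h: False}
  {w: False, h: False, q: False}
  {h: True, q: True, w: False}
  {h: True, w: False, q: False}
  {q: True, w: True, h: False}
  {w: True, q: False, h: False}
  {h: True, w: True, q: True}


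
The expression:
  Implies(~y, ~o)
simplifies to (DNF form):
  y | ~o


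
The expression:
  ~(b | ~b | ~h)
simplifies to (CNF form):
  False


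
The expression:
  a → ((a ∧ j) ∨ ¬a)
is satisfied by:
  {j: True, a: False}
  {a: False, j: False}
  {a: True, j: True}


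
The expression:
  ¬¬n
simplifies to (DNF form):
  n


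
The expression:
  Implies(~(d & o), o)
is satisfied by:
  {o: True}


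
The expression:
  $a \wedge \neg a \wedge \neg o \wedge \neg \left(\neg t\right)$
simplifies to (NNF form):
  $\text{False}$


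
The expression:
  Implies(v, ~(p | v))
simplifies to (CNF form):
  ~v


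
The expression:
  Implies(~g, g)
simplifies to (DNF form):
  g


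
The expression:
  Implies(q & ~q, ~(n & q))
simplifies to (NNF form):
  True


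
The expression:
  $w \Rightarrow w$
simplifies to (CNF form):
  $\text{True}$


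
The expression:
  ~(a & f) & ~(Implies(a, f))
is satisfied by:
  {a: True, f: False}


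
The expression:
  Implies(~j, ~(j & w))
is always true.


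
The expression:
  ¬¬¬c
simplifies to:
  ¬c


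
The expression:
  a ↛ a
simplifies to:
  False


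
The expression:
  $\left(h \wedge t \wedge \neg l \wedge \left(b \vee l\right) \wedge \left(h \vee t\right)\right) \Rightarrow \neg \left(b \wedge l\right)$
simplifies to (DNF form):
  $\text{True}$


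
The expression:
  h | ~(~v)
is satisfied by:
  {v: True, h: True}
  {v: True, h: False}
  {h: True, v: False}


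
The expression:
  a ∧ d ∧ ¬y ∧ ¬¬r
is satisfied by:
  {r: True, a: True, d: True, y: False}


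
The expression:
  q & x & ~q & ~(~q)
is never true.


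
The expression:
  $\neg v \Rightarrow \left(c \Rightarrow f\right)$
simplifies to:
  $f \vee v \vee \neg c$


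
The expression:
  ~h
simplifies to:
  ~h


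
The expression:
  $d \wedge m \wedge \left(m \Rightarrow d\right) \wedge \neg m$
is never true.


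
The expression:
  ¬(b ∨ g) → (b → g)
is always true.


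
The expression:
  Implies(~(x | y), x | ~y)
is always true.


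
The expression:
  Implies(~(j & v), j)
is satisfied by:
  {j: True}


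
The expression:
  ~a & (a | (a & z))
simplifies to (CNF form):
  False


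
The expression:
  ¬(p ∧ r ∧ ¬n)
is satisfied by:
  {n: True, p: False, r: False}
  {p: False, r: False, n: False}
  {n: True, r: True, p: False}
  {r: True, p: False, n: False}
  {n: True, p: True, r: False}
  {p: True, n: False, r: False}
  {n: True, r: True, p: True}
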